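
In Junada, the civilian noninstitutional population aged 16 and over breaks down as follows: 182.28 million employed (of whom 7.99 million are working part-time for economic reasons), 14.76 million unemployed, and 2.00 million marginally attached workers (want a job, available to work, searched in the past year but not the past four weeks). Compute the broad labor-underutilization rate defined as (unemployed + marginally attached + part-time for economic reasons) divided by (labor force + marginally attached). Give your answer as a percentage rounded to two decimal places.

Labor force = 182.28 + 14.76 = 197.04 million.
Numerator = 14.76 + 2.00 + 7.99 = 24.75 million.
Denominator = 197.04 + 2.00 = 199.04 million.
Broad rate = 24.75 / 199.04 = 12.43%.

Broad underutilization rate ≈ 12.43%.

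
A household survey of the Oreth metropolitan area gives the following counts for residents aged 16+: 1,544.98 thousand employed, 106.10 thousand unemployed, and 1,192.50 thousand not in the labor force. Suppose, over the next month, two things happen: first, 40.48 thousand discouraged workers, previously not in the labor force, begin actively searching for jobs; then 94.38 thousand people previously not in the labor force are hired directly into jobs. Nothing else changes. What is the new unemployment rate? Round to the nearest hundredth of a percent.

New unemployment rate ≈ 8.21%.

Initially, labor force = 1,544.98 + 106.10 = 1,651.08 thousand, so u = 106.10/1,651.08 = 6.43%.
After the first change, unemployed and labor force both rise by 40.48 → E = 1,544.98, U = 146.58, labor force = 1,691.56 thousand.
After the second change, employed and labor force both rise by 94.38; unemployed unchanged → E = 1,639.36, U = 146.58, labor force = 1,785.94 thousand.
New unemployment rate = 146.58 / 1,785.94 = 8.21%.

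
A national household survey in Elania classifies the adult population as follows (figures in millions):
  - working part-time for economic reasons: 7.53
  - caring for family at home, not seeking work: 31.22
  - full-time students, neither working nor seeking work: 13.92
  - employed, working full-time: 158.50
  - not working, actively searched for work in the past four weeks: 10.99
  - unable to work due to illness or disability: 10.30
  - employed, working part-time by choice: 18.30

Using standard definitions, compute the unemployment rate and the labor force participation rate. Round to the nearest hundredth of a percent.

Employed = 7.53 + 158.50 + 18.30 = 184.33 million (anyone who worked, including part-time for economic reasons, counts as employed).
Unemployed = 10.99 million.
Labor force = 184.33 + 10.99 = 195.32 million.
Not in labor force = 31.22 + 13.92 + 10.30 = 55.44 million (those not working and not actively searching are outside the labor force).
Civilian working-age population = 195.32 + 55.44 = 250.76 million.
Unemployment rate = 10.99 / 195.32 = 5.63%.
Labor force participation rate = 195.32 / 250.76 = 77.89%.

Unemployment rate ≈ 5.63%; labor force participation rate ≈ 77.89%.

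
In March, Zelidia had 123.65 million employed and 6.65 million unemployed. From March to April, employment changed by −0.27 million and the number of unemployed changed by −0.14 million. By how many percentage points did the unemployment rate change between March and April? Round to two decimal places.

The unemployment rate changed by −0.09 percentage points.

March: labor force = 123.65 + 6.65 = 130.30; u = 6.65/130.30 = 5.10%.
April: labor force = 123.38 + 6.51 = 129.89; u = 6.51/129.89 = 5.01%.
Change = 5.01% − 5.10% = −0.09 pp.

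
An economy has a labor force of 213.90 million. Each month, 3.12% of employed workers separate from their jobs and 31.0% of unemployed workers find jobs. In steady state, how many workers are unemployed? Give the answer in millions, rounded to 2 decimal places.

Steady-state unemployment rate u* = s/(s+f) = 3.12/(3.12+31.0) = 0.091442.
Unemployed = u* × labor force = 0.091442 × 213.90 ≈ 19.56 million.

About 19.56 million are unemployed in steady state.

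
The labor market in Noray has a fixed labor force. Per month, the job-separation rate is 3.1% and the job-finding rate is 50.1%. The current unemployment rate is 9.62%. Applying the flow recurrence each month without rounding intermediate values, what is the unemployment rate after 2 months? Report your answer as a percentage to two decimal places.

Unemployment rate after two months ≈ 6.66%.

With a fixed labor force, u_{t+1} = u_t + s·(1−u_t) − f·u_t = u_t·(1−s−f) + s.
Here 1−s−f = 0.468 and s = 0.031.
u_1 = 0.096200 × 0.468 + 0.031 = 0.076022.
u_2 = 0.076022 × 0.468 + 0.031 = 0.066578.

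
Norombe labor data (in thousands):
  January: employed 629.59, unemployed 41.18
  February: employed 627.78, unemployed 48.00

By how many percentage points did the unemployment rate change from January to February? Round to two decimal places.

January: labor force = 629.59 + 41.18 = 670.77; u = 41.18/670.77 = 6.14%.
February: labor force = 627.78 + 48.00 = 675.78; u = 48.00/675.78 = 7.10%.
Change = 7.10% − 6.14% = +0.96 pp.

The unemployment rate changed by +0.96 percentage points.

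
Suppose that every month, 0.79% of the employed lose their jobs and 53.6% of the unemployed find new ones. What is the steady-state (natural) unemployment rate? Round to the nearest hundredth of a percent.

At steady state the flows balance: s·E = f·U, so U/(E+U) = s/(s+f).
u* = 0.79 / (0.79 + 53.6) = 0.79 / 54.39 = 1.45%.

Steady-state unemployment rate ≈ 1.45%.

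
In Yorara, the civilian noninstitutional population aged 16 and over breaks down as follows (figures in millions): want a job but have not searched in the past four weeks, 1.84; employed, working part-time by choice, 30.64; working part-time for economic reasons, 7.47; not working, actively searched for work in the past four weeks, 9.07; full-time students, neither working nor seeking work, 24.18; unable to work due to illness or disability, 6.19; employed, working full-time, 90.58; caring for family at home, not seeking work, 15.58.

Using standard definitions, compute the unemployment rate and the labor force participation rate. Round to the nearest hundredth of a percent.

Unemployment rate ≈ 6.58%; labor force participation rate ≈ 74.24%.

Employed = 30.64 + 7.47 + 90.58 = 128.69 million (anyone who worked, including part-time for economic reasons, counts as employed).
Unemployed = 9.07 million.
Labor force = 128.69 + 9.07 = 137.76 million.
Not in labor force = 1.84 + 24.18 + 6.19 + 15.58 = 47.79 million (those not working and not actively searching are outside the labor force — including those who want a job but have given up searching).
Civilian working-age population = 137.76 + 47.79 = 185.55 million.
Unemployment rate = 9.07 / 137.76 = 6.58%.
Labor force participation rate = 137.76 / 185.55 = 74.24%.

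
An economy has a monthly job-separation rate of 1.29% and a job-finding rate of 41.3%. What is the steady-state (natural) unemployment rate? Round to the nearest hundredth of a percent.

Steady-state unemployment rate ≈ 3.03%.

At steady state the flows balance: s·E = f·U, so U/(E+U) = s/(s+f).
u* = 1.29 / (1.29 + 41.3) = 1.29 / 42.59 = 3.03%.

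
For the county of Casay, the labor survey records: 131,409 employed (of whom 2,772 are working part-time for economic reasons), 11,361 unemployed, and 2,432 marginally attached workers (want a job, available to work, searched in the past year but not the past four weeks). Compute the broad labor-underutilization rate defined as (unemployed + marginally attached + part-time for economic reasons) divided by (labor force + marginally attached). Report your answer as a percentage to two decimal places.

Labor force = 131,409 + 11,361 = 142,770.
Numerator = 11,361 + 2,432 + 2,772 = 16,565.
Denominator = 142,770 + 2,432 = 145,202.
Broad rate = 16,565 / 145,202 = 11.41%.

Broad underutilization rate ≈ 11.41%.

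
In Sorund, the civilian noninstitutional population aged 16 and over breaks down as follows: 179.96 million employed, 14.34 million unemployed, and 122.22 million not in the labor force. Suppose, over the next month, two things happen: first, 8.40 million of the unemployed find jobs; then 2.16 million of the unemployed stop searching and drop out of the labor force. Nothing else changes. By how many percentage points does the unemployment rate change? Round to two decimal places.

The unemployment rate changes by −5.41 percentage points.

Initially, labor force = 179.96 + 14.34 = 194.30 million, so u = 14.34/194.30 = 7.38%.
After the first change, unemployed falls and employed rises by 8.40; labor force unchanged → E = 188.36, U = 5.94, labor force = 194.30 million.
After the second change, unemployed and labor force both fall by 2.16 → E = 188.36, U = 3.78, labor force = 192.14 million.
New unemployment rate = 3.78 / 192.14 = 1.97%.
Change = 1.97% − 7.38% = −5.41 percentage points.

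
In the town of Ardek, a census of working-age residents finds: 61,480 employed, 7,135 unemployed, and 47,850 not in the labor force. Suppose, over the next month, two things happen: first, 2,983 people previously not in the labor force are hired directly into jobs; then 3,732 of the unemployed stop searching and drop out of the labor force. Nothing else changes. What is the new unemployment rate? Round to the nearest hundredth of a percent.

New unemployment rate ≈ 5.01%.

Initially, labor force = 61,480 + 7,135 = 68,615, so u = 7,135/68,615 = 10.40%.
After the first change, employed and labor force both rise by 2,983; unemployed unchanged → E = 64,463, U = 7,135, labor force = 71,598.
After the second change, unemployed and labor force both fall by 3,732 → E = 64,463, U = 3,403, labor force = 67,866.
New unemployment rate = 3,403 / 67,866 = 5.01%.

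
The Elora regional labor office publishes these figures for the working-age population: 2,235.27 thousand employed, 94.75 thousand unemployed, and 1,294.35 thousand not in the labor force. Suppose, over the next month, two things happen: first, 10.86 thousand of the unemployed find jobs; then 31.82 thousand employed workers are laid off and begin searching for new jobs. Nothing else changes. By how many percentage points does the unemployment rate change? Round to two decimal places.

The unemployment rate changes by +0.90 percentage points.

Initially, labor force = 2,235.27 + 94.75 = 2,330.02 thousand, so u = 94.75/2,330.02 = 4.07%.
After the first change, unemployed falls and employed rises by 10.86; labor force unchanged → E = 2,246.13, U = 83.89, labor force = 2,330.02 thousand.
After the second change, employed falls and unemployed rises by 31.82; labor force unchanged → E = 2,214.31, U = 115.71, labor force = 2,330.02 thousand.
New unemployment rate = 115.71 / 2,330.02 = 4.97%.
Change = 4.97% − 4.07% = +0.90 percentage points.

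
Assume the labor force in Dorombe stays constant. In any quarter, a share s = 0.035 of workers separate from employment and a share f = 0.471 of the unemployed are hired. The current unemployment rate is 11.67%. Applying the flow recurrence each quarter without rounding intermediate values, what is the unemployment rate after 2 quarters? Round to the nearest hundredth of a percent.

With a fixed labor force, u_{t+1} = u_t + s·(1−u_t) − f·u_t = u_t·(1−s−f) + s.
Here 1−s−f = 0.494 and s = 0.035.
u_1 = 0.116700 × 0.494 + 0.035 = 0.092650.
u_2 = 0.092650 × 0.494 + 0.035 = 0.080769.

Unemployment rate after two quarters ≈ 8.08%.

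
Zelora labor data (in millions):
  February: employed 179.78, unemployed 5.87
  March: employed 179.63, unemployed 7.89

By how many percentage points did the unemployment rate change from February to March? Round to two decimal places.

The unemployment rate changed by +1.05 percentage points.

February: labor force = 179.78 + 5.87 = 185.65; u = 5.87/185.65 = 3.16%.
March: labor force = 179.63 + 7.89 = 187.52; u = 7.89/187.52 = 4.21%.
Change = 4.21% − 3.16% = +1.05 pp.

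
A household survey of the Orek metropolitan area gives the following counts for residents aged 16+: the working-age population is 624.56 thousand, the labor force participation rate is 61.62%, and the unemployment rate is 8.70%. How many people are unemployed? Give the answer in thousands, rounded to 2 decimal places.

About 33.48 thousand are unemployed.

Labor force = 0.6162 × 624.56 = 384.85 thousand.
Unemployed = 0.0870 × 384.85 ≈ 33.48 thousand.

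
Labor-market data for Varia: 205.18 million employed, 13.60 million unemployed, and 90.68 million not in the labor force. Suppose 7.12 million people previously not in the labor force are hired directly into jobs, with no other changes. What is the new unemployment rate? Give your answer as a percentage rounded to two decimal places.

New unemployment rate ≈ 6.02%.

Initially, labor force = 205.18 + 13.60 = 218.78 million, so u = 13.60/218.78 = 6.22%.
After the change, employed and labor force both rise by 7.12; unemployed unchanged → E = 212.30, U = 13.60, labor force = 225.90 million.
New unemployment rate = 13.60 / 225.90 = 6.02%.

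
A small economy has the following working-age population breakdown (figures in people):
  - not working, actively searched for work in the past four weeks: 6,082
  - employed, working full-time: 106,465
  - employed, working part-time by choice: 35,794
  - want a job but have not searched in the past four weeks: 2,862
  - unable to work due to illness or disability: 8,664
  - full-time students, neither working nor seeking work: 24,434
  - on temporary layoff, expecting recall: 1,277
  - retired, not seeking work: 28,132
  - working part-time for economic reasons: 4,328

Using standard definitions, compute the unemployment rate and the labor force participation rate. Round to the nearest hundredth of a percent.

Employed = 106,465 + 35,794 + 4,328 = 146,587 (anyone who worked, including part-time for economic reasons, counts as employed).
Unemployed = 6,082 + 1,277 = 7,359 (jobless and actively searching, or on temporary layoff).
Labor force = 146,587 + 7,359 = 153,946.
Not in labor force = 2,862 + 8,664 + 24,434 + 28,132 = 64,092 (those not working and not actively searching are outside the labor force — including those who want a job but have given up searching).
Civilian working-age population = 153,946 + 64,092 = 218,038.
Unemployment rate = 7,359 / 153,946 = 4.78%.
Labor force participation rate = 153,946 / 218,038 = 70.61%.

Unemployment rate ≈ 4.78%; labor force participation rate ≈ 70.61%.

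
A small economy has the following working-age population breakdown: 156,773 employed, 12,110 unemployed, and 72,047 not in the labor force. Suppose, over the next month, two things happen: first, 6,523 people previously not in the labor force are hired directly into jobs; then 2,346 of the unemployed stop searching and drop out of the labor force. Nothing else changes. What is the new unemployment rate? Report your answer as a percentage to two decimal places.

Initially, labor force = 156,773 + 12,110 = 168,883, so u = 12,110/168,883 = 7.17%.
After the first change, employed and labor force both rise by 6,523; unemployed unchanged → E = 163,296, U = 12,110, labor force = 175,406.
After the second change, unemployed and labor force both fall by 2,346 → E = 163,296, U = 9,764, labor force = 173,060.
New unemployment rate = 9,764 / 173,060 = 5.64%.

New unemployment rate ≈ 5.64%.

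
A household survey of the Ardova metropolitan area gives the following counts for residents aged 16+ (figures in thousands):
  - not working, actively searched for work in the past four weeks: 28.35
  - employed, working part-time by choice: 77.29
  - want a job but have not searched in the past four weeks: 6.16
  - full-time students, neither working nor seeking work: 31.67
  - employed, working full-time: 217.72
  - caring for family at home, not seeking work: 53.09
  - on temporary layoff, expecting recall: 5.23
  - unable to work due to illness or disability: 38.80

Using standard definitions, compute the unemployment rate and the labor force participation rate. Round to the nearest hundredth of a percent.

Unemployment rate ≈ 10.22%; labor force participation rate ≈ 71.70%.

Employed = 77.29 + 217.72 = 295.01 thousand.
Unemployed = 28.35 + 5.23 = 33.58 thousand (jobless and actively searching, or on temporary layoff).
Labor force = 295.01 + 33.58 = 328.59 thousand.
Not in labor force = 6.16 + 31.67 + 53.09 + 38.80 = 129.72 thousand (those not working and not actively searching are outside the labor force — including those who want a job but have given up searching).
Civilian working-age population = 328.59 + 129.72 = 458.31 thousand.
Unemployment rate = 33.58 / 328.59 = 10.22%.
Labor force participation rate = 328.59 / 458.31 = 71.70%.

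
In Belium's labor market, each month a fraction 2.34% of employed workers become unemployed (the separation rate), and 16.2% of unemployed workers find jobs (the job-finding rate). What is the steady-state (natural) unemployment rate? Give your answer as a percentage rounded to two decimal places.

Steady-state unemployment rate ≈ 12.62%.

At steady state the flows balance: s·E = f·U, so U/(E+U) = s/(s+f).
u* = 2.34 / (2.34 + 16.2) = 2.34 / 18.54 = 12.62%.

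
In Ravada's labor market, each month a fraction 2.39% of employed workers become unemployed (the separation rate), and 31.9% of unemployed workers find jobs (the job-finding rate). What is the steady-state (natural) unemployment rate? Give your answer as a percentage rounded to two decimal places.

At steady state the flows balance: s·E = f·U, so U/(E+U) = s/(s+f).
u* = 2.39 / (2.39 + 31.9) = 2.39 / 34.29 = 6.97%.

Steady-state unemployment rate ≈ 6.97%.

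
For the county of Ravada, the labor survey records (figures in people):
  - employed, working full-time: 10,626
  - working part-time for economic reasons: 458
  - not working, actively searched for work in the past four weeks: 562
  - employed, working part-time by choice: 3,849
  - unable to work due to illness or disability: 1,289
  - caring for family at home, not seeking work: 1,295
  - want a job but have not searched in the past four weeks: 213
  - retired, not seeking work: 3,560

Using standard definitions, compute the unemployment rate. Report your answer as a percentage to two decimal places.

Unemployment rate ≈ 3.63%.

Employed = 10,626 + 458 + 3,849 = 14,933 (anyone who worked, including part-time for economic reasons, counts as employed).
Unemployed = 562.
Labor force = 14,933 + 562 = 15,495.
Unemployment rate = 562 / 15,495 = 3.63%.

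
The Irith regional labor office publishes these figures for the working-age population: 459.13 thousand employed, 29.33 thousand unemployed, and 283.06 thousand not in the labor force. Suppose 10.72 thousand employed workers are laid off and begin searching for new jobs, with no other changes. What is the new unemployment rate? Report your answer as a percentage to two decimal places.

New unemployment rate ≈ 8.20%.

Initially, labor force = 459.13 + 29.33 = 488.46 thousand, so u = 29.33/488.46 = 6.00%.
After the change, employed falls and unemployed rises by 10.72; labor force unchanged → E = 448.41, U = 40.05, labor force = 488.46 thousand.
New unemployment rate = 40.05 / 488.46 = 8.20%.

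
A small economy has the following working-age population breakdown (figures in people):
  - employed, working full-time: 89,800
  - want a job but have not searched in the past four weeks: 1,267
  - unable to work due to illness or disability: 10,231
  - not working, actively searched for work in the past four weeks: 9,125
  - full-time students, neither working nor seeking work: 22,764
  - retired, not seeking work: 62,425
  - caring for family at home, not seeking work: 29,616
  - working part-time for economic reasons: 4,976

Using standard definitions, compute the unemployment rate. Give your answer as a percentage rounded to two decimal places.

Employed = 89,800 + 4,976 = 94,776 (anyone who worked, including part-time for economic reasons, counts as employed).
Unemployed = 9,125.
Labor force = 94,776 + 9,125 = 103,901.
Unemployment rate = 9,125 / 103,901 = 8.78%.

Unemployment rate ≈ 8.78%.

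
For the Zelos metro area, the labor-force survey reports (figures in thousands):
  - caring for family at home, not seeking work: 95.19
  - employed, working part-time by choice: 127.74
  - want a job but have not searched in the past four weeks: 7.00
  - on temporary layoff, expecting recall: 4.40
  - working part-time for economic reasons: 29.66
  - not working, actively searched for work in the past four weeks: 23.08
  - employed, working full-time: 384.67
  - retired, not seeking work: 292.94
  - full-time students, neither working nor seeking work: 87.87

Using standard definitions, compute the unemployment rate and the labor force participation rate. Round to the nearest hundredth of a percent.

Employed = 127.74 + 29.66 + 384.67 = 542.07 thousand (anyone who worked, including part-time for economic reasons, counts as employed).
Unemployed = 4.40 + 23.08 = 27.48 thousand (jobless and actively searching, or on temporary layoff).
Labor force = 542.07 + 27.48 = 569.55 thousand.
Not in labor force = 95.19 + 7.00 + 292.94 + 87.87 = 483.00 thousand (those not working and not actively searching are outside the labor force — including those who want a job but have given up searching).
Civilian working-age population = 569.55 + 483.00 = 1,052.55 thousand.
Unemployment rate = 27.48 / 569.55 = 4.82%.
Labor force participation rate = 569.55 / 1,052.55 = 54.11%.

Unemployment rate ≈ 4.82%; labor force participation rate ≈ 54.11%.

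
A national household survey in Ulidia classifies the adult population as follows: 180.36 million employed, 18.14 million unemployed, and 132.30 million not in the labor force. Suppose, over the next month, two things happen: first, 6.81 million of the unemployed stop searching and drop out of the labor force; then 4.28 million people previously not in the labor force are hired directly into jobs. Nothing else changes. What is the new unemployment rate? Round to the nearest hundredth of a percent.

Initially, labor force = 180.36 + 18.14 = 198.50 million, so u = 18.14/198.50 = 9.14%.
After the first change, unemployed and labor force both fall by 6.81 → E = 180.36, U = 11.33, labor force = 191.69 million.
After the second change, employed and labor force both rise by 4.28; unemployed unchanged → E = 184.64, U = 11.33, labor force = 195.97 million.
New unemployment rate = 11.33 / 195.97 = 5.78%.

New unemployment rate ≈ 5.78%.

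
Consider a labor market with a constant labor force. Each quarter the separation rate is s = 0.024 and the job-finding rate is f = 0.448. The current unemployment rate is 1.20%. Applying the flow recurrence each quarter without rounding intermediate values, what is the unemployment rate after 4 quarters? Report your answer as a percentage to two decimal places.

With a fixed labor force, u_{t+1} = u_t + s·(1−u_t) − f·u_t = u_t·(1−s−f) + s.
Here 1−s−f = 0.528 and s = 0.024.
u_1 = 0.012000 × 0.528 + 0.024 = 0.030336.
u_2 = 0.030336 × 0.528 + 0.024 = 0.040017.
u_3 = 0.040017 × 0.528 + 0.024 = 0.045129.
u_4 = 0.045129 × 0.528 + 0.024 = 0.047828.

Unemployment rate after four quarters ≈ 4.78%.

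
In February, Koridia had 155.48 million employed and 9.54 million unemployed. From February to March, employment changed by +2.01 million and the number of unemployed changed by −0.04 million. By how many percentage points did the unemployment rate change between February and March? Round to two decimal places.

February: labor force = 155.48 + 9.54 = 165.02; u = 9.54/165.02 = 5.78%.
March: labor force = 157.49 + 9.50 = 166.99; u = 9.50/166.99 = 5.69%.
Change = 5.69% − 5.78% = −0.09 pp.

The unemployment rate changed by −0.09 percentage points.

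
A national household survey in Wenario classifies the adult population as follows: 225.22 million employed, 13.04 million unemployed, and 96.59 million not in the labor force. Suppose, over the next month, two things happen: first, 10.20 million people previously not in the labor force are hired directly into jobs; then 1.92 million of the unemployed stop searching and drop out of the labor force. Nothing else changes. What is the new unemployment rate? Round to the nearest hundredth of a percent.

New unemployment rate ≈ 4.51%.

Initially, labor force = 225.22 + 13.04 = 238.26 million, so u = 13.04/238.26 = 5.47%.
After the first change, employed and labor force both rise by 10.20; unemployed unchanged → E = 235.42, U = 13.04, labor force = 248.46 million.
After the second change, unemployed and labor force both fall by 1.92 → E = 235.42, U = 11.12, labor force = 246.54 million.
New unemployment rate = 11.12 / 246.54 = 4.51%.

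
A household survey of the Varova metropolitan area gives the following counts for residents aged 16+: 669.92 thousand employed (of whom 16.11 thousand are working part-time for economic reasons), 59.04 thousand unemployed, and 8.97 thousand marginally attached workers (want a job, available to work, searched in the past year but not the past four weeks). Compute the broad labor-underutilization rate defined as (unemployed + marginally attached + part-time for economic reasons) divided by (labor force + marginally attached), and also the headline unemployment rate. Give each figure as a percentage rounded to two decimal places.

Labor force = 669.92 + 59.04 = 728.96 thousand.
Numerator = 59.04 + 8.97 + 16.11 = 84.12 thousand.
Denominator = 728.96 + 8.97 = 737.93 thousand.
Broad rate = 84.12 / 737.93 = 11.40%.
Headline unemployment rate = 59.04 / 728.96 = 8.10%.

Broad underutilization rate ≈ 11.40%; headline unemployment rate ≈ 8.10%.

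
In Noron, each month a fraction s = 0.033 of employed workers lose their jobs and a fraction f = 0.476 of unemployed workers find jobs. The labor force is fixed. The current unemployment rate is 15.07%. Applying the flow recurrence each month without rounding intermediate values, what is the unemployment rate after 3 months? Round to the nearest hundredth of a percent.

Unemployment rate after three months ≈ 7.50%.

With a fixed labor force, u_{t+1} = u_t + s·(1−u_t) − f·u_t = u_t·(1−s−f) + s.
Here 1−s−f = 0.491 and s = 0.033.
u_1 = 0.150700 × 0.491 + 0.033 = 0.106994.
u_2 = 0.106994 × 0.491 + 0.033 = 0.085534.
u_3 = 0.085534 × 0.491 + 0.033 = 0.074997.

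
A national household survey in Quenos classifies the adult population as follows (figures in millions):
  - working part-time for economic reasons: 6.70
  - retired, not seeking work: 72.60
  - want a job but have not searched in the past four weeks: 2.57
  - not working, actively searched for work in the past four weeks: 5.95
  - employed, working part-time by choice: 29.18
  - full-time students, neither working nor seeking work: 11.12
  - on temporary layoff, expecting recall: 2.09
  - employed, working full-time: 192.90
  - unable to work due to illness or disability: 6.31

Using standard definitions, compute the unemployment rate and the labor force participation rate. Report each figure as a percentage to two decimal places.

Unemployment rate ≈ 3.39%; labor force participation rate ≈ 71.89%.

Employed = 6.70 + 29.18 + 192.90 = 228.78 million (anyone who worked, including part-time for economic reasons, counts as employed).
Unemployed = 5.95 + 2.09 = 8.04 million (jobless and actively searching, or on temporary layoff).
Labor force = 228.78 + 8.04 = 236.82 million.
Not in labor force = 72.60 + 2.57 + 11.12 + 6.31 = 92.60 million (those not working and not actively searching are outside the labor force — including those who want a job but have given up searching).
Civilian working-age population = 236.82 + 92.60 = 329.42 million.
Unemployment rate = 8.04 / 236.82 = 3.39%.
Labor force participation rate = 236.82 / 329.42 = 71.89%.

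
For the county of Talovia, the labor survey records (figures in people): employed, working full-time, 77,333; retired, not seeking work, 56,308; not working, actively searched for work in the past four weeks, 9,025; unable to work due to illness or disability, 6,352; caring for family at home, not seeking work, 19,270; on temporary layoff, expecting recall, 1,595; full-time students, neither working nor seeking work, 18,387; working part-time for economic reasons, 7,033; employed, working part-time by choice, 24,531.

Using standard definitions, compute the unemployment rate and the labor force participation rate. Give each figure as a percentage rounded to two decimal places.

Employed = 77,333 + 7,033 + 24,531 = 108,897 (anyone who worked, including part-time for economic reasons, counts as employed).
Unemployed = 9,025 + 1,595 = 10,620 (jobless and actively searching, or on temporary layoff).
Labor force = 108,897 + 10,620 = 119,517.
Not in labor force = 56,308 + 6,352 + 19,270 + 18,387 = 100,317 (those not working and not actively searching are outside the labor force).
Civilian working-age population = 119,517 + 100,317 = 219,834.
Unemployment rate = 10,620 / 119,517 = 8.89%.
Labor force participation rate = 119,517 / 219,834 = 54.37%.

Unemployment rate ≈ 8.89%; labor force participation rate ≈ 54.37%.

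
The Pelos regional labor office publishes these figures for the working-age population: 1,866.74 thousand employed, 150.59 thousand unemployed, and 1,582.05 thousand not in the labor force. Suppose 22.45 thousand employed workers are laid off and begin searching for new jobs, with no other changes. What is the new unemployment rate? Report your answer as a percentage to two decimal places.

Initially, labor force = 1,866.74 + 150.59 = 2,017.33 thousand, so u = 150.59/2,017.33 = 7.46%.
After the change, employed falls and unemployed rises by 22.45; labor force unchanged → E = 1,844.29, U = 173.04, labor force = 2,017.33 thousand.
New unemployment rate = 173.04 / 2,017.33 = 8.58%.

New unemployment rate ≈ 8.58%.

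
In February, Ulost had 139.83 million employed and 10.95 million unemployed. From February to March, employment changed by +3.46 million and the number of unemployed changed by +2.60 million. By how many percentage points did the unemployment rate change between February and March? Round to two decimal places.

The unemployment rate changed by +1.38 percentage points.

February: labor force = 139.83 + 10.95 = 150.78; u = 10.95/150.78 = 7.26%.
March: labor force = 143.29 + 13.55 = 156.84; u = 13.55/156.84 = 8.64%.
Change = 8.64% − 7.26% = +1.38 pp.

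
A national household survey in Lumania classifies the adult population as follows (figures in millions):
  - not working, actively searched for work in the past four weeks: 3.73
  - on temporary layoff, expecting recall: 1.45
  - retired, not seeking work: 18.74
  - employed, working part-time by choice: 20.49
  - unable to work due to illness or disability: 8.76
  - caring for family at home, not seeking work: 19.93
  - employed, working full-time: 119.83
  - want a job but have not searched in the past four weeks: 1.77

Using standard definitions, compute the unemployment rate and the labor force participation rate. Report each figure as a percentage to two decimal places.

Unemployment rate ≈ 3.56%; labor force participation rate ≈ 74.73%.

Employed = 20.49 + 119.83 = 140.32 million.
Unemployed = 3.73 + 1.45 = 5.18 million (jobless and actively searching, or on temporary layoff).
Labor force = 140.32 + 5.18 = 145.50 million.
Not in labor force = 18.74 + 8.76 + 19.93 + 1.77 = 49.20 million (those not working and not actively searching are outside the labor force — including those who want a job but have given up searching).
Civilian working-age population = 145.50 + 49.20 = 194.70 million.
Unemployment rate = 5.18 / 145.50 = 3.56%.
Labor force participation rate = 145.50 / 194.70 = 74.73%.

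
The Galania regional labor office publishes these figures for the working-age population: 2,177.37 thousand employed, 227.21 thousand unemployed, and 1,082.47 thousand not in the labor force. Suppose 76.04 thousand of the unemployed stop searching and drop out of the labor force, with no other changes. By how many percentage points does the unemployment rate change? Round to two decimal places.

The unemployment rate changes by −2.96 percentage points.

Initially, labor force = 2,177.37 + 227.21 = 2,404.58 thousand, so u = 227.21/2,404.58 = 9.45%.
After the change, unemployed and labor force both fall by 76.04 → E = 2,177.37, U = 151.17, labor force = 2,328.54 thousand.
New unemployment rate = 151.17 / 2,328.54 = 6.49%.
Change = 6.49% − 9.45% = −2.96 percentage points.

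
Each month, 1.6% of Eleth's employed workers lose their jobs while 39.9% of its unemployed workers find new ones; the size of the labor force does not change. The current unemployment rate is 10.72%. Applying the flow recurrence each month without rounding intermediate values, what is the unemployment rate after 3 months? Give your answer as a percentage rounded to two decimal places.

Unemployment rate after three months ≈ 5.23%.

With a fixed labor force, u_{t+1} = u_t + s·(1−u_t) − f·u_t = u_t·(1−s−f) + s.
Here 1−s−f = 0.585 and s = 0.016.
u_1 = 0.107200 × 0.585 + 0.016 = 0.078712.
u_2 = 0.078712 × 0.585 + 0.016 = 0.062047.
u_3 = 0.062047 × 0.585 + 0.016 = 0.052297.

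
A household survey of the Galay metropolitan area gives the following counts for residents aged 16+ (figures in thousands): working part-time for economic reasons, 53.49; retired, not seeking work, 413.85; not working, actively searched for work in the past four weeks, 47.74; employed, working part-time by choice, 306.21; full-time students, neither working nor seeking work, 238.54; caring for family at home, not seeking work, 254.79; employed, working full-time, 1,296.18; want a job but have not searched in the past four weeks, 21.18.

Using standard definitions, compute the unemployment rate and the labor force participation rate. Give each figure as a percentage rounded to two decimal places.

Employed = 53.49 + 306.21 + 1,296.18 = 1,655.88 thousand (anyone who worked, including part-time for economic reasons, counts as employed).
Unemployed = 47.74 thousand.
Labor force = 1,655.88 + 47.74 = 1,703.62 thousand.
Not in labor force = 413.85 + 238.54 + 254.79 + 21.18 = 928.36 thousand (those not working and not actively searching are outside the labor force — including those who want a job but have given up searching).
Civilian working-age population = 1,703.62 + 928.36 = 2,631.98 thousand.
Unemployment rate = 47.74 / 1,703.62 = 2.80%.
Labor force participation rate = 1,703.62 / 2,631.98 = 64.73%.

Unemployment rate ≈ 2.80%; labor force participation rate ≈ 64.73%.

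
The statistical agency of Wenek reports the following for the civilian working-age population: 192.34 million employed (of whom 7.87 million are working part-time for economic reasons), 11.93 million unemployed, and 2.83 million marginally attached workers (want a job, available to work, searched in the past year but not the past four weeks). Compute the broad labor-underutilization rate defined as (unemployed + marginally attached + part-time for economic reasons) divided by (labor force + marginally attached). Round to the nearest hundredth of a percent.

Labor force = 192.34 + 11.93 = 204.27 million.
Numerator = 11.93 + 2.83 + 7.87 = 22.63 million.
Denominator = 204.27 + 2.83 = 207.10 million.
Broad rate = 22.63 / 207.10 = 10.93%.

Broad underutilization rate ≈ 10.93%.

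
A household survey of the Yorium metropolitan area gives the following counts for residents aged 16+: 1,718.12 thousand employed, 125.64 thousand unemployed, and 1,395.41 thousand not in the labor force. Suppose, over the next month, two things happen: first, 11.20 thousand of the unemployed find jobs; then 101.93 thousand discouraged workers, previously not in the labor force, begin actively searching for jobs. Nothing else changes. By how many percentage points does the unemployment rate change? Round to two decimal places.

The unemployment rate changes by +4.31 percentage points.

Initially, labor force = 1,718.12 + 125.64 = 1,843.76 thousand, so u = 125.64/1,843.76 = 6.81%.
After the first change, unemployed falls and employed rises by 11.20; labor force unchanged → E = 1,729.32, U = 114.44, labor force = 1,843.76 thousand.
After the second change, unemployed and labor force both rise by 101.93 → E = 1,729.32, U = 216.37, labor force = 1,945.69 thousand.
New unemployment rate = 216.37 / 1,945.69 = 11.12%.
Change = 11.12% − 6.81% = +4.31 percentage points.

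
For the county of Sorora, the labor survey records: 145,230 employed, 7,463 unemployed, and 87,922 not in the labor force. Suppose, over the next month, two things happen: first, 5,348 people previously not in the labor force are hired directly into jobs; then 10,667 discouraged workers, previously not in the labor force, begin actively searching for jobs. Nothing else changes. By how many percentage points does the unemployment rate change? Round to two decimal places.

Initially, labor force = 145,230 + 7,463 = 152,693, so u = 7,463/152,693 = 4.89%.
After the first change, employed and labor force both rise by 5,348; unemployed unchanged → E = 150,578, U = 7,463, labor force = 158,041.
After the second change, unemployed and labor force both rise by 10,667 → E = 150,578, U = 18,130, labor force = 168,708.
New unemployment rate = 18,130 / 168,708 = 10.75%.
Change = 10.75% − 4.89% = +5.86 percentage points.

The unemployment rate changes by +5.86 percentage points.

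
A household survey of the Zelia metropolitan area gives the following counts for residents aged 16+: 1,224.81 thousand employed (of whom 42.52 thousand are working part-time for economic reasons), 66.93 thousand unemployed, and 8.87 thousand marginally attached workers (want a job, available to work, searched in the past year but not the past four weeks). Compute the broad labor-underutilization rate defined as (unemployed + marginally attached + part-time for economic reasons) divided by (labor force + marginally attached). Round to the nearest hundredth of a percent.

Broad underutilization rate ≈ 9.10%.

Labor force = 1,224.81 + 66.93 = 1,291.74 thousand.
Numerator = 66.93 + 8.87 + 42.52 = 118.32 thousand.
Denominator = 1,291.74 + 8.87 = 1,300.61 thousand.
Broad rate = 118.32 / 1,300.61 = 9.10%.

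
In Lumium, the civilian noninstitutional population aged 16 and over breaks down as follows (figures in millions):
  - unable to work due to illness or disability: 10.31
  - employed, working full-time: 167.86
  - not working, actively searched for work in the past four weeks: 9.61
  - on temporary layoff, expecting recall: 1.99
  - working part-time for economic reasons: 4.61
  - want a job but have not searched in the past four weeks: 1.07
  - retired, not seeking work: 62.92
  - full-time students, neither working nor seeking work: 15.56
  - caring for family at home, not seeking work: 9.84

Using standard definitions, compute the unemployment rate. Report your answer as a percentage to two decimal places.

Unemployment rate ≈ 6.30%.

Employed = 167.86 + 4.61 = 172.47 million (anyone who worked, including part-time for economic reasons, counts as employed).
Unemployed = 9.61 + 1.99 = 11.60 million (jobless and actively searching, or on temporary layoff).
Labor force = 172.47 + 11.60 = 184.07 million.
Unemployment rate = 11.60 / 184.07 = 6.30%.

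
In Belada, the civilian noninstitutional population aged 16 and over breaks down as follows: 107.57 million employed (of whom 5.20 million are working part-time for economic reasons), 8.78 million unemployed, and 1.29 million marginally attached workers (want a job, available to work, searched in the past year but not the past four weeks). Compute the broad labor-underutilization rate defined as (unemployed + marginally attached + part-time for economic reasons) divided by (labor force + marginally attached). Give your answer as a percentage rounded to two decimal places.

Broad underutilization rate ≈ 12.98%.

Labor force = 107.57 + 8.78 = 116.35 million.
Numerator = 8.78 + 1.29 + 5.20 = 15.27 million.
Denominator = 116.35 + 1.29 = 117.64 million.
Broad rate = 15.27 / 117.64 = 12.98%.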